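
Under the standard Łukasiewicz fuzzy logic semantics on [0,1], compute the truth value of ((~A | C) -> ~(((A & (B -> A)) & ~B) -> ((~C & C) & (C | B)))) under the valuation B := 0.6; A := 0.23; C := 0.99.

~A: Łukasiewicz ¬ gives 1 − 0.23 = 0.77
(~A | C) = max(0.77, 0.99) = 0.99
(B -> A): min(1, 1 − 0.6 + 0.23) = 0.63
(A & (B -> A)) = min(0.23, 0.63) = 0.23
~B: Łukasiewicz ¬ gives 1 − 0.6 = 0.4
((A & (B -> A)) & ~B) = min(0.23, 0.4) = 0.23
~C: Łukasiewicz ¬ gives 1 − 0.99 = 0.01
(~C & C) = min(0.01, 0.99) = 0.01
(C | B) = max(0.99, 0.6) = 0.99
((~C & C) & (C | B)) = min(0.01, 0.99) = 0.01
(((A & (B -> A)) & ~B) -> ((~C & C) & (C | B))): min(1, 1 − 0.23 + 0.01) = 0.78
~(((A & (B -> A)) & ~B) -> ((~C & C) & (C | B))): Łukasiewicz ¬ gives 1 − 0.78 = 0.22
((~A | C) -> ~(((A & (B -> A)) & ~B) -> ((~C & C) & (C | B)))): min(1, 1 − 0.99 + 0.22) = 0.23

0.23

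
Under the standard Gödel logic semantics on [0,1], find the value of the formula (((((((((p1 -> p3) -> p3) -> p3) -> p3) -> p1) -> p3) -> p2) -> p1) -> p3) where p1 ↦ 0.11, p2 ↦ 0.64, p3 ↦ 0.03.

(p1 -> p3): 0.11 > 0.03, so result = 0.03
((p1 -> p3) -> p3): 0.03 ≤ 0.03, so result = 1
(((p1 -> p3) -> p3) -> p3): 1 > 0.03, so result = 0.03
((((p1 -> p3) -> p3) -> p3) -> p3): 0.03 ≤ 0.03, so result = 1
(((((p1 -> p3) -> p3) -> p3) -> p3) -> p1): 1 > 0.11, so result = 0.11
((((((p1 -> p3) -> p3) -> p3) -> p3) -> p1) -> p3): 0.11 > 0.03, so result = 0.03
(((((((p1 -> p3) -> p3) -> p3) -> p3) -> p1) -> p3) -> p2): 0.03 ≤ 0.64, so result = 1
((((((((p1 -> p3) -> p3) -> p3) -> p3) -> p1) -> p3) -> p2) -> p1): 1 > 0.11, so result = 0.11
(((((((((p1 -> p3) -> p3) -> p3) -> p3) -> p1) -> p3) -> p2) -> p1) -> p3): 0.11 > 0.03, so result = 0.03

0.03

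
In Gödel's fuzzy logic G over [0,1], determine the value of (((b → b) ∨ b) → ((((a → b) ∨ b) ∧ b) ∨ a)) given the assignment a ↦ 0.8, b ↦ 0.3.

(b → b): 0.3 ≤ 0.3, so result = 1
((b → b) ∨ b) = max(1, 0.3) = 1
(a → b): 0.8 > 0.3, so result = 0.3
((a → b) ∨ b) = max(0.3, 0.3) = 0.3
(((a → b) ∨ b) ∧ b) = min(0.3, 0.3) = 0.3
((((a → b) ∨ b) ∧ b) ∨ a) = max(0.3, 0.8) = 0.8
(((b → b) ∨ b) → ((((a → b) ∨ b) ∧ b) ∨ a)): 1 > 0.8, so result = 0.8

0.80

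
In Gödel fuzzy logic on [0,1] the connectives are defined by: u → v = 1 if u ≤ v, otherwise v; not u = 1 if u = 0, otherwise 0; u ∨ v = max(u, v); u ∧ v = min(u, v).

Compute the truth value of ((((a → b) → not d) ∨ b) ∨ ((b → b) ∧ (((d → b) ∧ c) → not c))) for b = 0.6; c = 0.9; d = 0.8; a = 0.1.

(a → b): 0.1 ≤ 0.6, so result = 1
not d: Gödel ¬ of 0.8 = 0 (operand ≠ 0)
((a → b) → not d): 1 > 0, so result = 0
(((a → b) → not d) ∨ b) = max(0, 0.6) = 0.6
(b → b): 0.6 ≤ 0.6, so result = 1
(d → b): 0.8 > 0.6, so result = 0.6
((d → b) ∧ c) = min(0.6, 0.9) = 0.6
not c: Gödel ¬ of 0.9 = 0 (operand ≠ 0)
(((d → b) ∧ c) → not c): 0.6 > 0, so result = 0
((b → b) ∧ (((d → b) ∧ c) → not c)) = min(1, 0) = 0
((((a → b) → not d) ∨ b) ∨ ((b → b) ∧ (((d → b) ∧ c) → not c))) = max(0.6, 0) = 0.6

0.60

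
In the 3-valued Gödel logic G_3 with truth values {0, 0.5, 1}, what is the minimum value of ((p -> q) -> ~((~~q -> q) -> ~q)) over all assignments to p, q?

0.00

The minimum is attained at p = 0, q = 0:
  (p -> q): 0 ≤ 0, so result = 1
  ~q: Gödel ¬ of 0 = 1 (operand is 0)
  ~~q: Gödel ¬ of 1 = 0 (operand ≠ 0)
  (~~q -> q): 0 ≤ 0, so result = 1
  ~q: Gödel ¬ of 0 = 1 (operand is 0)
  ((~~q -> q) -> ~q): 1 ≤ 1, so result = 1
  ~((~~q -> q) -> ~q): Gödel ¬ of 1 = 0 (operand ≠ 0)
  ((p -> q) -> ~((~~q -> q) -> ~q)): 1 > 0, so result = 0
Checking all 9 assignments confirms none give a value below 0.00.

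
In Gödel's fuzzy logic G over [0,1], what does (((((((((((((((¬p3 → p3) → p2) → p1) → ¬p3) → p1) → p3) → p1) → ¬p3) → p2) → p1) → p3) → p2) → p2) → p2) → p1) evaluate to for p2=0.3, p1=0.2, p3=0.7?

0.20

¬p3: Gödel ¬ of 0.7 = 0 (operand ≠ 0)
(¬p3 → p3): 0 ≤ 0.7, so result = 1
((¬p3 → p3) → p2): 1 > 0.3, so result = 0.3
(((¬p3 → p3) → p2) → p1): 0.3 > 0.2, so result = 0.2
¬p3: Gödel ¬ of 0.7 = 0 (operand ≠ 0)
((((¬p3 → p3) → p2) → p1) → ¬p3): 0.2 > 0, so result = 0
(((((¬p3 → p3) → p2) → p1) → ¬p3) → p1): 0 ≤ 0.2, so result = 1
((((((¬p3 → p3) → p2) → p1) → ¬p3) → p1) → p3): 1 > 0.7, so result = 0.7
(((((((¬p3 → p3) → p2) → p1) → ¬p3) → p1) → p3) → p1): 0.7 > 0.2, so result = 0.2
¬p3: Gödel ¬ of 0.7 = 0 (operand ≠ 0)
((((((((¬p3 → p3) → p2) → p1) → ¬p3) → p1) → p3) → p1) → ¬p3): 0.2 > 0, so result = 0
(((((((((¬p3 → p3) → p2) → p1) → ¬p3) → p1) → p3) → p1) → ¬p3) → p2): 0 ≤ 0.3, so result = 1
((((((((((¬p3 → p3) → p2) → p1) → ¬p3) → p1) → p3) → p1) → ¬p3) → p2) → p1): 1 > 0.2, so result = 0.2
(((((((((((¬p3 → p3) → p2) → p1) → ¬p3) → p1) → p3) → p1) → ¬p3) → p2) → p1) → p3): 0.2 ≤ 0.7, so result = 1
((((((((((((¬p3 → p3) → p2) → p1) → ¬p3) → p1) → p3) → p1) → ¬p3) → p2) → p1) → p3) → p2): 1 > 0.3, so result = 0.3
(((((((((((((¬p3 → p3) → p2) → p1) → ¬p3) → p1) → p3) → p1) → ¬p3) → p2) → p1) → p3) → p2) → p2): 0.3 ≤ 0.3, so result = 1
((((((((((((((¬p3 → p3) → p2) → p1) → ¬p3) → p1) → p3) → p1) → ¬p3) → p2) → p1) → p3) → p2) → p2) → p2): 1 > 0.3, so result = 0.3
(((((((((((((((¬p3 → p3) → p2) → p1) → ¬p3) → p1) → p3) → p1) → ¬p3) → p2) → p1) → p3) → p2) → p2) → p2) → p1): 0.3 > 0.2, so result = 0.2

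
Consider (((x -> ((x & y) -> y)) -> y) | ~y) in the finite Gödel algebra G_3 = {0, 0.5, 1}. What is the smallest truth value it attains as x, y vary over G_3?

0.50

The minimum is attained at x = 0, y = 0.5:
  (x & y) = min(0, 0.5) = 0
  ((x & y) -> y): 0 ≤ 0.5, so result = 1
  (x -> ((x & y) -> y)): 0 ≤ 1, so result = 1
  ((x -> ((x & y) -> y)) -> y): 1 > 0.5, so result = 0.5
  ~y: Gödel ¬ of 0.5 = 0 (operand ≠ 0)
  (((x -> ((x & y) -> y)) -> y) | ~y) = max(0.5, 0) = 0.5
Checking all 9 assignments confirms none give a value below 0.50.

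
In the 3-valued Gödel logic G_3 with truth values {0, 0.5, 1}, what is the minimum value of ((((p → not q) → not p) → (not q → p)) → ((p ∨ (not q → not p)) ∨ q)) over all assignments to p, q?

The minimum is attained at p = 0.5, q = 0:
  not q: Gödel ¬ of 0 = 1 (operand is 0)
  (p → not q): 0.5 ≤ 1, so result = 1
  not p: Gödel ¬ of 0.5 = 0 (operand ≠ 0)
  ((p → not q) → not p): 1 > 0, so result = 0
  not q: Gödel ¬ of 0 = 1 (operand is 0)
  (not q → p): 1 > 0.5, so result = 0.5
  (((p → not q) → not p) → (not q → p)): 0 ≤ 0.5, so result = 1
  not q: Gödel ¬ of 0 = 1 (operand is 0)
  not p: Gödel ¬ of 0.5 = 0 (operand ≠ 0)
  (not q → not p): 1 > 0, so result = 0
  (p ∨ (not q → not p)) = max(0.5, 0) = 0.5
  ((p ∨ (not q → not p)) ∨ q) = max(0.5, 0) = 0.5
  ((((p → not q) → not p) → (not q → p)) → ((p ∨ (not q → not p)) ∨ q)): 1 > 0.5, so result = 0.5
Checking all 9 assignments confirms none give a value below 0.50.

0.50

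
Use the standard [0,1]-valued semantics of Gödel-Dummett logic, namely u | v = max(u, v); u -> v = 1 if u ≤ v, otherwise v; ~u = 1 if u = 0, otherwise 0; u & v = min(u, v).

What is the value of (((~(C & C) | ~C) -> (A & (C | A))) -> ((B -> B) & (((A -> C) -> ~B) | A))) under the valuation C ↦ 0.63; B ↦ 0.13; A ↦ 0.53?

0.53

(C & C) = min(0.63, 0.63) = 0.63
~(C & C): Gödel ¬ of 0.63 = 0 (operand ≠ 0)
~C: Gödel ¬ of 0.63 = 0 (operand ≠ 0)
(~(C & C) | ~C) = max(0, 0) = 0
(C | A) = max(0.63, 0.53) = 0.63
(A & (C | A)) = min(0.53, 0.63) = 0.53
((~(C & C) | ~C) -> (A & (C | A))): 0 ≤ 0.53, so result = 1
(B -> B): 0.13 ≤ 0.13, so result = 1
(A -> C): 0.53 ≤ 0.63, so result = 1
~B: Gödel ¬ of 0.13 = 0 (operand ≠ 0)
((A -> C) -> ~B): 1 > 0, so result = 0
(((A -> C) -> ~B) | A) = max(0, 0.53) = 0.53
((B -> B) & (((A -> C) -> ~B) | A)) = min(1, 0.53) = 0.53
(((~(C & C) | ~C) -> (A & (C | A))) -> ((B -> B) & (((A -> C) -> ~B) | A))): 1 > 0.53, so result = 0.53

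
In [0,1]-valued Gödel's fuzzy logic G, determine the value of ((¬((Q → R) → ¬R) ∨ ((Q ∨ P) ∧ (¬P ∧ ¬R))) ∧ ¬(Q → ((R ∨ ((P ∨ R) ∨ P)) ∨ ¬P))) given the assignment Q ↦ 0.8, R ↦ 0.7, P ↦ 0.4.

(Q → R): 0.8 > 0.7, so result = 0.7
¬R: Gödel ¬ of 0.7 = 0 (operand ≠ 0)
((Q → R) → ¬R): 0.7 > 0, so result = 0
¬((Q → R) → ¬R): Gödel ¬ of 0 = 1 (operand is 0)
(Q ∨ P) = max(0.8, 0.4) = 0.8
¬P: Gödel ¬ of 0.4 = 0 (operand ≠ 0)
¬R: Gödel ¬ of 0.7 = 0 (operand ≠ 0)
(¬P ∧ ¬R) = min(0, 0) = 0
((Q ∨ P) ∧ (¬P ∧ ¬R)) = min(0.8, 0) = 0
(¬((Q → R) → ¬R) ∨ ((Q ∨ P) ∧ (¬P ∧ ¬R))) = max(1, 0) = 1
(P ∨ R) = max(0.4, 0.7) = 0.7
((P ∨ R) ∨ P) = max(0.7, 0.4) = 0.7
(R ∨ ((P ∨ R) ∨ P)) = max(0.7, 0.7) = 0.7
¬P: Gödel ¬ of 0.4 = 0 (operand ≠ 0)
((R ∨ ((P ∨ R) ∨ P)) ∨ ¬P) = max(0.7, 0) = 0.7
(Q → ((R ∨ ((P ∨ R) ∨ P)) ∨ ¬P)): 0.8 > 0.7, so result = 0.7
¬(Q → ((R ∨ ((P ∨ R) ∨ P)) ∨ ¬P)): Gödel ¬ of 0.7 = 0 (operand ≠ 0)
((¬((Q → R) → ¬R) ∨ ((Q ∨ P) ∧ (¬P ∧ ¬R))) ∧ ¬(Q → ((R ∨ ((P ∨ R) ∨ P)) ∨ ¬P))) = min(1, 0) = 0

0.00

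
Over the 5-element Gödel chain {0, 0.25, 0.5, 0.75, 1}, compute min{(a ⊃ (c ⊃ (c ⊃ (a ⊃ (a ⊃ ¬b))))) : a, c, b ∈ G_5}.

0.00

The minimum is attained at a = 0.25, c = 0.25, b = 0.25:
  ¬b: Gödel ¬ of 0.25 = 0 (operand ≠ 0)
  (a ⊃ ¬b): 0.25 > 0, so result = 0
  (a ⊃ (a ⊃ ¬b)): 0.25 > 0, so result = 0
  (c ⊃ (a ⊃ (a ⊃ ¬b))): 0.25 > 0, so result = 0
  (c ⊃ (c ⊃ (a ⊃ (a ⊃ ¬b)))): 0.25 > 0, so result = 0
  (a ⊃ (c ⊃ (c ⊃ (a ⊃ (a ⊃ ¬b))))): 0.25 > 0, so result = 0
Checking all 125 assignments confirms none give a value below 0.00.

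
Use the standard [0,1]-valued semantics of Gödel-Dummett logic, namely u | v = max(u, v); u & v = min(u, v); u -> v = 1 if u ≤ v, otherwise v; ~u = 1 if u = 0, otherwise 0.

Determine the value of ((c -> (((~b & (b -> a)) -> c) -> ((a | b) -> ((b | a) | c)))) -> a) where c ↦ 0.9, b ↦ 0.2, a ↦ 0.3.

0.30

~b: Gödel ¬ of 0.2 = 0 (operand ≠ 0)
(b -> a): 0.2 ≤ 0.3, so result = 1
(~b & (b -> a)) = min(0, 1) = 0
((~b & (b -> a)) -> c): 0 ≤ 0.9, so result = 1
(a | b) = max(0.3, 0.2) = 0.3
(b | a) = max(0.2, 0.3) = 0.3
((b | a) | c) = max(0.3, 0.9) = 0.9
((a | b) -> ((b | a) | c)): 0.3 ≤ 0.9, so result = 1
(((~b & (b -> a)) -> c) -> ((a | b) -> ((b | a) | c))): 1 ≤ 1, so result = 1
(c -> (((~b & (b -> a)) -> c) -> ((a | b) -> ((b | a) | c)))): 0.9 ≤ 1, so result = 1
((c -> (((~b & (b -> a)) -> c) -> ((a | b) -> ((b | a) | c)))) -> a): 1 > 0.3, so result = 0.3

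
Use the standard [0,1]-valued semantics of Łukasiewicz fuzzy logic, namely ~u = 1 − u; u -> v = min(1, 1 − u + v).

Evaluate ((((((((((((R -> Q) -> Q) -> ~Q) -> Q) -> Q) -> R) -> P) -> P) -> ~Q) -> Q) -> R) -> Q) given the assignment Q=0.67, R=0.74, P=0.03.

0.93

(R -> Q): min(1, 1 − 0.74 + 0.67) = 0.93
((R -> Q) -> Q): min(1, 1 − 0.93 + 0.67) = 0.74
~Q: Łukasiewicz ¬ gives 1 − 0.67 = 0.33
(((R -> Q) -> Q) -> ~Q): min(1, 1 − 0.74 + 0.33) = 0.59
((((R -> Q) -> Q) -> ~Q) -> Q): min(1, 1 − 0.59 + 0.67) = 1
(((((R -> Q) -> Q) -> ~Q) -> Q) -> Q): min(1, 1 − 1 + 0.67) = 0.67
((((((R -> Q) -> Q) -> ~Q) -> Q) -> Q) -> R): min(1, 1 − 0.67 + 0.74) = 1
(((((((R -> Q) -> Q) -> ~Q) -> Q) -> Q) -> R) -> P): min(1, 1 − 1 + 0.03) = 0.03
((((((((R -> Q) -> Q) -> ~Q) -> Q) -> Q) -> R) -> P) -> P): min(1, 1 − 0.03 + 0.03) = 1
~Q: Łukasiewicz ¬ gives 1 − 0.67 = 0.33
(((((((((R -> Q) -> Q) -> ~Q) -> Q) -> Q) -> R) -> P) -> P) -> ~Q): min(1, 1 − 1 + 0.33) = 0.33
((((((((((R -> Q) -> Q) -> ~Q) -> Q) -> Q) -> R) -> P) -> P) -> ~Q) -> Q): min(1, 1 − 0.33 + 0.67) = 1
(((((((((((R -> Q) -> Q) -> ~Q) -> Q) -> Q) -> R) -> P) -> P) -> ~Q) -> Q) -> R): min(1, 1 − 1 + 0.74) = 0.74
((((((((((((R -> Q) -> Q) -> ~Q) -> Q) -> Q) -> R) -> P) -> P) -> ~Q) -> Q) -> R) -> Q): min(1, 1 − 0.74 + 0.67) = 0.93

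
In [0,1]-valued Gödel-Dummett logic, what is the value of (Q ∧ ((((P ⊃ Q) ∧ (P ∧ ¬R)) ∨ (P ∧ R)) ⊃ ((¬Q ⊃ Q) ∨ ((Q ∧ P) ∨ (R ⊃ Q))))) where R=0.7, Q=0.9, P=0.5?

(P ⊃ Q): 0.5 ≤ 0.9, so result = 1
¬R: Gödel ¬ of 0.7 = 0 (operand ≠ 0)
(P ∧ ¬R) = min(0.5, 0) = 0
((P ⊃ Q) ∧ (P ∧ ¬R)) = min(1, 0) = 0
(P ∧ R) = min(0.5, 0.7) = 0.5
(((P ⊃ Q) ∧ (P ∧ ¬R)) ∨ (P ∧ R)) = max(0, 0.5) = 0.5
¬Q: Gödel ¬ of 0.9 = 0 (operand ≠ 0)
(¬Q ⊃ Q): 0 ≤ 0.9, so result = 1
(Q ∧ P) = min(0.9, 0.5) = 0.5
(R ⊃ Q): 0.7 ≤ 0.9, so result = 1
((Q ∧ P) ∨ (R ⊃ Q)) = max(0.5, 1) = 1
((¬Q ⊃ Q) ∨ ((Q ∧ P) ∨ (R ⊃ Q))) = max(1, 1) = 1
((((P ⊃ Q) ∧ (P ∧ ¬R)) ∨ (P ∧ R)) ⊃ ((¬Q ⊃ Q) ∨ ((Q ∧ P) ∨ (R ⊃ Q)))): 0.5 ≤ 1, so result = 1
(Q ∧ ((((P ⊃ Q) ∧ (P ∧ ¬R)) ∨ (P ∧ R)) ⊃ ((¬Q ⊃ Q) ∨ ((Q ∧ P) ∨ (R ⊃ Q))))) = min(0.9, 1) = 0.9

0.90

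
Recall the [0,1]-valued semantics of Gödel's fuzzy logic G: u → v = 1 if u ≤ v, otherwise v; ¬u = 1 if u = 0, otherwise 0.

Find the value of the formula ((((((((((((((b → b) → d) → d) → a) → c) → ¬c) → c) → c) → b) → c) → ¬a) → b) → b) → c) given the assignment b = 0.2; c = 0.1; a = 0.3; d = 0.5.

(b → b): 0.2 ≤ 0.2, so result = 1
((b → b) → d): 1 > 0.5, so result = 0.5
(((b → b) → d) → d): 0.5 ≤ 0.5, so result = 1
((((b → b) → d) → d) → a): 1 > 0.3, so result = 0.3
(((((b → b) → d) → d) → a) → c): 0.3 > 0.1, so result = 0.1
¬c: Gödel ¬ of 0.1 = 0 (operand ≠ 0)
((((((b → b) → d) → d) → a) → c) → ¬c): 0.1 > 0, so result = 0
(((((((b → b) → d) → d) → a) → c) → ¬c) → c): 0 ≤ 0.1, so result = 1
((((((((b → b) → d) → d) → a) → c) → ¬c) → c) → c): 1 > 0.1, so result = 0.1
(((((((((b → b) → d) → d) → a) → c) → ¬c) → c) → c) → b): 0.1 ≤ 0.2, so result = 1
((((((((((b → b) → d) → d) → a) → c) → ¬c) → c) → c) → b) → c): 1 > 0.1, so result = 0.1
¬a: Gödel ¬ of 0.3 = 0 (operand ≠ 0)
(((((((((((b → b) → d) → d) → a) → c) → ¬c) → c) → c) → b) → c) → ¬a): 0.1 > 0, so result = 0
((((((((((((b → b) → d) → d) → a) → c) → ¬c) → c) → c) → b) → c) → ¬a) → b): 0 ≤ 0.2, so result = 1
(((((((((((((b → b) → d) → d) → a) → c) → ¬c) → c) → c) → b) → c) → ¬a) → b) → b): 1 > 0.2, so result = 0.2
((((((((((((((b → b) → d) → d) → a) → c) → ¬c) → c) → c) → b) → c) → ¬a) → b) → b) → c): 0.2 > 0.1, so result = 0.1

0.10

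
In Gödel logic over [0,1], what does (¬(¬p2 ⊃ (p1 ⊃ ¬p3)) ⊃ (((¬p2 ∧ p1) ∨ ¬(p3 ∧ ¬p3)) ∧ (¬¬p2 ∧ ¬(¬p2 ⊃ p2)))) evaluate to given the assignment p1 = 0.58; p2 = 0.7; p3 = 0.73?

¬p2: Gödel ¬ of 0.7 = 0 (operand ≠ 0)
¬p3: Gödel ¬ of 0.73 = 0 (operand ≠ 0)
(p1 ⊃ ¬p3): 0.58 > 0, so result = 0
(¬p2 ⊃ (p1 ⊃ ¬p3)): 0 ≤ 0, so result = 1
¬(¬p2 ⊃ (p1 ⊃ ¬p3)): Gödel ¬ of 1 = 0 (operand ≠ 0)
¬p2: Gödel ¬ of 0.7 = 0 (operand ≠ 0)
(¬p2 ∧ p1) = min(0, 0.58) = 0
¬p3: Gödel ¬ of 0.73 = 0 (operand ≠ 0)
(p3 ∧ ¬p3) = min(0.73, 0) = 0
¬(p3 ∧ ¬p3): Gödel ¬ of 0 = 1 (operand is 0)
((¬p2 ∧ p1) ∨ ¬(p3 ∧ ¬p3)) = max(0, 1) = 1
¬p2: Gödel ¬ of 0.7 = 0 (operand ≠ 0)
¬¬p2: Gödel ¬ of 0 = 1 (operand is 0)
¬p2: Gödel ¬ of 0.7 = 0 (operand ≠ 0)
(¬p2 ⊃ p2): 0 ≤ 0.7, so result = 1
¬(¬p2 ⊃ p2): Gödel ¬ of 1 = 0 (operand ≠ 0)
(¬¬p2 ∧ ¬(¬p2 ⊃ p2)) = min(1, 0) = 0
(((¬p2 ∧ p1) ∨ ¬(p3 ∧ ¬p3)) ∧ (¬¬p2 ∧ ¬(¬p2 ⊃ p2))) = min(1, 0) = 0
(¬(¬p2 ⊃ (p1 ⊃ ¬p3)) ⊃ (((¬p2 ∧ p1) ∨ ¬(p3 ∧ ¬p3)) ∧ (¬¬p2 ∧ ¬(¬p2 ⊃ p2)))): 0 ≤ 0, so result = 1

1.00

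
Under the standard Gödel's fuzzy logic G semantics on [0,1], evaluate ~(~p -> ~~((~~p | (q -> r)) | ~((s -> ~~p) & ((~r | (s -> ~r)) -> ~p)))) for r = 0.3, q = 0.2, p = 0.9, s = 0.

~p: Gödel ¬ of 0.9 = 0 (operand ≠ 0)
~p: Gödel ¬ of 0.9 = 0 (operand ≠ 0)
~~p: Gödel ¬ of 0 = 1 (operand is 0)
(q -> r): 0.2 ≤ 0.3, so result = 1
(~~p | (q -> r)) = max(1, 1) = 1
~p: Gödel ¬ of 0.9 = 0 (operand ≠ 0)
~~p: Gödel ¬ of 0 = 1 (operand is 0)
(s -> ~~p): 0 ≤ 1, so result = 1
~r: Gödel ¬ of 0.3 = 0 (operand ≠ 0)
~r: Gödel ¬ of 0.3 = 0 (operand ≠ 0)
(s -> ~r): 0 ≤ 0, so result = 1
(~r | (s -> ~r)) = max(0, 1) = 1
~p: Gödel ¬ of 0.9 = 0 (operand ≠ 0)
((~r | (s -> ~r)) -> ~p): 1 > 0, so result = 0
((s -> ~~p) & ((~r | (s -> ~r)) -> ~p)) = min(1, 0) = 0
~((s -> ~~p) & ((~r | (s -> ~r)) -> ~p)): Gödel ¬ of 0 = 1 (operand is 0)
((~~p | (q -> r)) | ~((s -> ~~p) & ((~r | (s -> ~r)) -> ~p))) = max(1, 1) = 1
~((~~p | (q -> r)) | ~((s -> ~~p) & ((~r | (s -> ~r)) -> ~p))): Gödel ¬ of 1 = 0 (operand ≠ 0)
~~((~~p | (q -> r)) | ~((s -> ~~p) & ((~r | (s -> ~r)) -> ~p))): Gödel ¬ of 0 = 1 (operand is 0)
(~p -> ~~((~~p | (q -> r)) | ~((s -> ~~p) & ((~r | (s -> ~r)) -> ~p)))): 0 ≤ 1, so result = 1
~(~p -> ~~((~~p | (q -> r)) | ~((s -> ~~p) & ((~r | (s -> ~r)) -> ~p)))): Gödel ¬ of 1 = 0 (operand ≠ 0)

0.00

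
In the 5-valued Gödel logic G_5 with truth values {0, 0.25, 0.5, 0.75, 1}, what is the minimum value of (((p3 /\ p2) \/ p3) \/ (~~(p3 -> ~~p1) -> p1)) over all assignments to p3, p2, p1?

The minimum is attained at p3 = 0, p2 = 0, p1 = 0:
  (p3 /\ p2) = min(0, 0) = 0
  ((p3 /\ p2) \/ p3) = max(0, 0) = 0
  ~p1: Gödel ¬ of 0 = 1 (operand is 0)
  ~~p1: Gödel ¬ of 1 = 0 (operand ≠ 0)
  (p3 -> ~~p1): 0 ≤ 0, so result = 1
  ~(p3 -> ~~p1): Gödel ¬ of 1 = 0 (operand ≠ 0)
  ~~(p3 -> ~~p1): Gödel ¬ of 0 = 1 (operand is 0)
  (~~(p3 -> ~~p1) -> p1): 1 > 0, so result = 0
  (((p3 /\ p2) \/ p3) \/ (~~(p3 -> ~~p1) -> p1)) = max(0, 0) = 0
Checking all 125 assignments confirms none give a value below 0.00.

0.00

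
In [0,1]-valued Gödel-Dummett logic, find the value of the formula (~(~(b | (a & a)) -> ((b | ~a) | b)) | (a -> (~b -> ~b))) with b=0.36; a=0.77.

1.00

(a & a) = min(0.77, 0.77) = 0.77
(b | (a & a)) = max(0.36, 0.77) = 0.77
~(b | (a & a)): Gödel ¬ of 0.77 = 0 (operand ≠ 0)
~a: Gödel ¬ of 0.77 = 0 (operand ≠ 0)
(b | ~a) = max(0.36, 0) = 0.36
((b | ~a) | b) = max(0.36, 0.36) = 0.36
(~(b | (a & a)) -> ((b | ~a) | b)): 0 ≤ 0.36, so result = 1
~(~(b | (a & a)) -> ((b | ~a) | b)): Gödel ¬ of 1 = 0 (operand ≠ 0)
~b: Gödel ¬ of 0.36 = 0 (operand ≠ 0)
~b: Gödel ¬ of 0.36 = 0 (operand ≠ 0)
(~b -> ~b): 0 ≤ 0, so result = 1
(a -> (~b -> ~b)): 0.77 ≤ 1, so result = 1
(~(~(b | (a & a)) -> ((b | ~a) | b)) | (a -> (~b -> ~b))) = max(0, 1) = 1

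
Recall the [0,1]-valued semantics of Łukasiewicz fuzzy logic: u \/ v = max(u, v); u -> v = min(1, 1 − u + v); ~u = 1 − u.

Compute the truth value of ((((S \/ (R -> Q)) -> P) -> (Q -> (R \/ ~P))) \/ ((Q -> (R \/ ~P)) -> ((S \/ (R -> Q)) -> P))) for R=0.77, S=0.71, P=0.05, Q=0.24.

1.00

(R -> Q): min(1, 1 − 0.77 + 0.24) = 0.47
(S \/ (R -> Q)) = max(0.71, 0.47) = 0.71
((S \/ (R -> Q)) -> P): min(1, 1 − 0.71 + 0.05) = 0.34
~P: Łukasiewicz ¬ gives 1 − 0.05 = 0.95
(R \/ ~P) = max(0.77, 0.95) = 0.95
(Q -> (R \/ ~P)): min(1, 1 − 0.24 + 0.95) = 1
(((S \/ (R -> Q)) -> P) -> (Q -> (R \/ ~P))): min(1, 1 − 0.34 + 1) = 1
~P: Łukasiewicz ¬ gives 1 − 0.05 = 0.95
(R \/ ~P) = max(0.77, 0.95) = 0.95
(Q -> (R \/ ~P)): min(1, 1 − 0.24 + 0.95) = 1
(R -> Q): min(1, 1 − 0.77 + 0.24) = 0.47
(S \/ (R -> Q)) = max(0.71, 0.47) = 0.71
((S \/ (R -> Q)) -> P): min(1, 1 − 0.71 + 0.05) = 0.34
((Q -> (R \/ ~P)) -> ((S \/ (R -> Q)) -> P)): min(1, 1 − 1 + 0.34) = 0.34
((((S \/ (R -> Q)) -> P) -> (Q -> (R \/ ~P))) \/ ((Q -> (R \/ ~P)) -> ((S \/ (R -> Q)) -> P))) = max(1, 0.34) = 1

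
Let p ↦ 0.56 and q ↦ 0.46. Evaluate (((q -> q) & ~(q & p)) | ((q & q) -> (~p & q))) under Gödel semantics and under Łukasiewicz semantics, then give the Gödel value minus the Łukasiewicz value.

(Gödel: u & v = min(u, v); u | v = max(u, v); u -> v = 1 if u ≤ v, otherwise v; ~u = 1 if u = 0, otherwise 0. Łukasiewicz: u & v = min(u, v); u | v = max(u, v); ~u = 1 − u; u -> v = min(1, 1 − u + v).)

Gödel evaluation:
  (q -> q): 0.46 ≤ 0.46, so result = 1
  (q & p) = min(0.46, 0.56) = 0.46
  ~(q & p): Gödel ¬ of 0.46 = 0 (operand ≠ 0)
  ((q -> q) & ~(q & p)) = min(1, 0) = 0
  (q & q) = min(0.46, 0.46) = 0.46
  ~p: Gödel ¬ of 0.56 = 0 (operand ≠ 0)
  (~p & q) = min(0, 0.46) = 0
  ((q & q) -> (~p & q)): 0.46 > 0, so result = 0
  (((q -> q) & ~(q & p)) | ((q & q) -> (~p & q))) = max(0, 0) = 0
  Gödel value = 0
Łukasiewicz evaluation:
  (q -> q): min(1, 1 − 0.46 + 0.46) = 1
  (q & p) = min(0.46, 0.56) = 0.46
  ~(q & p): Łukasiewicz ¬ gives 1 − 0.46 = 0.54
  ((q -> q) & ~(q & p)) = min(1, 0.54) = 0.54
  (q & q) = min(0.46, 0.46) = 0.46
  ~p: Łukasiewicz ¬ gives 1 − 0.56 = 0.44
  (~p & q) = min(0.44, 0.46) = 0.44
  ((q & q) -> (~p & q)): min(1, 1 − 0.46 + 0.44) = 0.98
  (((q -> q) & ~(q & p)) | ((q & q) -> (~p & q))) = max(0.54, 0.98) = 0.98
  Łukasiewicz value = 0.98
Difference: 0 − 0.98 = -0.98

-0.98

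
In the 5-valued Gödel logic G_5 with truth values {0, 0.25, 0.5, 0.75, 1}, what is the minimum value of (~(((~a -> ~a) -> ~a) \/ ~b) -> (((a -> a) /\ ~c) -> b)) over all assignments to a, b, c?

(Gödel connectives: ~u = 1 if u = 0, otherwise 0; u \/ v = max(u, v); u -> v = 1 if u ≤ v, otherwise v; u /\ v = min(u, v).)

0.25

The minimum is attained at a = 0.25, b = 0.25, c = 0:
  ~a: Gödel ¬ of 0.25 = 0 (operand ≠ 0)
  ~a: Gödel ¬ of 0.25 = 0 (operand ≠ 0)
  (~a -> ~a): 0 ≤ 0, so result = 1
  ~a: Gödel ¬ of 0.25 = 0 (operand ≠ 0)
  ((~a -> ~a) -> ~a): 1 > 0, so result = 0
  ~b: Gödel ¬ of 0.25 = 0 (operand ≠ 0)
  (((~a -> ~a) -> ~a) \/ ~b) = max(0, 0) = 0
  ~(((~a -> ~a) -> ~a) \/ ~b): Gödel ¬ of 0 = 1 (operand is 0)
  (a -> a): 0.25 ≤ 0.25, so result = 1
  ~c: Gödel ¬ of 0 = 1 (operand is 0)
  ((a -> a) /\ ~c) = min(1, 1) = 1
  (((a -> a) /\ ~c) -> b): 1 > 0.25, so result = 0.25
  (~(((~a -> ~a) -> ~a) \/ ~b) -> (((a -> a) /\ ~c) -> b)): 1 > 0.25, so result = 0.25
Checking all 125 assignments confirms none give a value below 0.25.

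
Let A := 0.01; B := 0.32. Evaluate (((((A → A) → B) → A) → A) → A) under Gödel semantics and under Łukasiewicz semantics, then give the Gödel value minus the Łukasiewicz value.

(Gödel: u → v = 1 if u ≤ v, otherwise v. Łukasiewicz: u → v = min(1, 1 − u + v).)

Gödel evaluation:
  (A → A): 0.01 ≤ 0.01, so result = 1
  ((A → A) → B): 1 > 0.32, so result = 0.32
  (((A → A) → B) → A): 0.32 > 0.01, so result = 0.01
  ((((A → A) → B) → A) → A): 0.01 ≤ 0.01, so result = 1
  (((((A → A) → B) → A) → A) → A): 1 > 0.01, so result = 0.01
  Gödel value = 0.01
Łukasiewicz evaluation:
  (A → A): min(1, 1 − 0.01 + 0.01) = 1
  ((A → A) → B): min(1, 1 − 1 + 0.32) = 0.32
  (((A → A) → B) → A): min(1, 1 − 0.32 + 0.01) = 0.69
  ((((A → A) → B) → A) → A): min(1, 1 − 0.69 + 0.01) = 0.32
  (((((A → A) → B) → A) → A) → A): min(1, 1 − 0.32 + 0.01) = 0.69
  Łukasiewicz value = 0.69
Difference: 0.01 − 0.69 = -0.68

-0.68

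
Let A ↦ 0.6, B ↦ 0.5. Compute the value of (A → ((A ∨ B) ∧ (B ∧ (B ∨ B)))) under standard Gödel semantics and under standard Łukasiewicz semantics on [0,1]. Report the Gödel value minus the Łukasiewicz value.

Gödel evaluation:
  (A ∨ B) = max(0.6, 0.5) = 0.6
  (B ∨ B) = max(0.5, 0.5) = 0.5
  (B ∧ (B ∨ B)) = min(0.5, 0.5) = 0.5
  ((A ∨ B) ∧ (B ∧ (B ∨ B))) = min(0.6, 0.5) = 0.5
  (A → ((A ∨ B) ∧ (B ∧ (B ∨ B)))): 0.6 > 0.5, so result = 0.5
  Gödel value = 0.5
Łukasiewicz evaluation:
  (A ∨ B) = max(0.6, 0.5) = 0.6
  (B ∨ B) = max(0.5, 0.5) = 0.5
  (B ∧ (B ∨ B)) = min(0.5, 0.5) = 0.5
  ((A ∨ B) ∧ (B ∧ (B ∨ B))) = min(0.6, 0.5) = 0.5
  (A → ((A ∨ B) ∧ (B ∧ (B ∨ B)))): min(1, 1 − 0.6 + 0.5) = 0.9
  Łukasiewicz value = 0.9
Difference: 0.5 − 0.9 = -0.40

-0.40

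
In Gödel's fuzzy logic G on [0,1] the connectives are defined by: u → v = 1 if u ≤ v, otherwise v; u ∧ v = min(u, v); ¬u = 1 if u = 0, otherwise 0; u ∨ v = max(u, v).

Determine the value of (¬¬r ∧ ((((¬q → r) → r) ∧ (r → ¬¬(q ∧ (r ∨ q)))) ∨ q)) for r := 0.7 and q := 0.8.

0.80

¬r: Gödel ¬ of 0.7 = 0 (operand ≠ 0)
¬¬r: Gödel ¬ of 0 = 1 (operand is 0)
¬q: Gödel ¬ of 0.8 = 0 (operand ≠ 0)
(¬q → r): 0 ≤ 0.7, so result = 1
((¬q → r) → r): 1 > 0.7, so result = 0.7
(r ∨ q) = max(0.7, 0.8) = 0.8
(q ∧ (r ∨ q)) = min(0.8, 0.8) = 0.8
¬(q ∧ (r ∨ q)): Gödel ¬ of 0.8 = 0 (operand ≠ 0)
¬¬(q ∧ (r ∨ q)): Gödel ¬ of 0 = 1 (operand is 0)
(r → ¬¬(q ∧ (r ∨ q))): 0.7 ≤ 1, so result = 1
(((¬q → r) → r) ∧ (r → ¬¬(q ∧ (r ∨ q)))) = min(0.7, 1) = 0.7
((((¬q → r) → r) ∧ (r → ¬¬(q ∧ (r ∨ q)))) ∨ q) = max(0.7, 0.8) = 0.8
(¬¬r ∧ ((((¬q → r) → r) ∧ (r → ¬¬(q ∧ (r ∨ q)))) ∨ q)) = min(1, 0.8) = 0.8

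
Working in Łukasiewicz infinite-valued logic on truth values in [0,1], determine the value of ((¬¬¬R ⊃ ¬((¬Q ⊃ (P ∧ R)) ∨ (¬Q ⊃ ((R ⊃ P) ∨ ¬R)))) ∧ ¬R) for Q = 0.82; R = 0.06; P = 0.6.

0.06

¬R: Łukasiewicz ¬ gives 1 − 0.06 = 0.94
¬¬R: Łukasiewicz ¬ gives 1 − 0.94 = 0.06
¬¬¬R: Łukasiewicz ¬ gives 1 − 0.06 = 0.94
¬Q: Łukasiewicz ¬ gives 1 − 0.82 = 0.18
(P ∧ R) = min(0.6, 0.06) = 0.06
(¬Q ⊃ (P ∧ R)): min(1, 1 − 0.18 + 0.06) = 0.88
¬Q: Łukasiewicz ¬ gives 1 − 0.82 = 0.18
(R ⊃ P): min(1, 1 − 0.06 + 0.6) = 1
¬R: Łukasiewicz ¬ gives 1 − 0.06 = 0.94
((R ⊃ P) ∨ ¬R) = max(1, 0.94) = 1
(¬Q ⊃ ((R ⊃ P) ∨ ¬R)): min(1, 1 − 0.18 + 1) = 1
((¬Q ⊃ (P ∧ R)) ∨ (¬Q ⊃ ((R ⊃ P) ∨ ¬R))) = max(0.88, 1) = 1
¬((¬Q ⊃ (P ∧ R)) ∨ (¬Q ⊃ ((R ⊃ P) ∨ ¬R))): Łukasiewicz ¬ gives 1 − 1 = 0
(¬¬¬R ⊃ ¬((¬Q ⊃ (P ∧ R)) ∨ (¬Q ⊃ ((R ⊃ P) ∨ ¬R)))): min(1, 1 − 0.94 + 0) = 0.06
¬R: Łukasiewicz ¬ gives 1 − 0.06 = 0.94
((¬¬¬R ⊃ ¬((¬Q ⊃ (P ∧ R)) ∨ (¬Q ⊃ ((R ⊃ P) ∨ ¬R)))) ∧ ¬R) = min(0.06, 0.94) = 0.06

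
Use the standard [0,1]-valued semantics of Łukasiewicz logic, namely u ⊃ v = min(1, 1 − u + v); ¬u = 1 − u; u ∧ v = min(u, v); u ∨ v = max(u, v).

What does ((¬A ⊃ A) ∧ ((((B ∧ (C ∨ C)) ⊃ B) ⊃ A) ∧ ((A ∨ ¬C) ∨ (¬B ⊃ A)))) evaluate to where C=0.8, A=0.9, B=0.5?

0.90

¬A: Łukasiewicz ¬ gives 1 − 0.9 = 0.1
(¬A ⊃ A): min(1, 1 − 0.1 + 0.9) = 1
(C ∨ C) = max(0.8, 0.8) = 0.8
(B ∧ (C ∨ C)) = min(0.5, 0.8) = 0.5
((B ∧ (C ∨ C)) ⊃ B): min(1, 1 − 0.5 + 0.5) = 1
(((B ∧ (C ∨ C)) ⊃ B) ⊃ A): min(1, 1 − 1 + 0.9) = 0.9
¬C: Łukasiewicz ¬ gives 1 − 0.8 = 0.2
(A ∨ ¬C) = max(0.9, 0.2) = 0.9
¬B: Łukasiewicz ¬ gives 1 − 0.5 = 0.5
(¬B ⊃ A): min(1, 1 − 0.5 + 0.9) = 1
((A ∨ ¬C) ∨ (¬B ⊃ A)) = max(0.9, 1) = 1
((((B ∧ (C ∨ C)) ⊃ B) ⊃ A) ∧ ((A ∨ ¬C) ∨ (¬B ⊃ A))) = min(0.9, 1) = 0.9
((¬A ⊃ A) ∧ ((((B ∧ (C ∨ C)) ⊃ B) ⊃ A) ∧ ((A ∨ ¬C) ∨ (¬B ⊃ A)))) = min(1, 0.9) = 0.9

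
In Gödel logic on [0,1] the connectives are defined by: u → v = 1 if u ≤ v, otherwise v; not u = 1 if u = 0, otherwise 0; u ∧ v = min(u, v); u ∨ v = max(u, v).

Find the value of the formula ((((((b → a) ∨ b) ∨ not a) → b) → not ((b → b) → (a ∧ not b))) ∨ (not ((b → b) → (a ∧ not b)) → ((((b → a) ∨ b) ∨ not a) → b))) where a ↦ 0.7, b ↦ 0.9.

(b → a): 0.9 > 0.7, so result = 0.7
((b → a) ∨ b) = max(0.7, 0.9) = 0.9
not a: Gödel ¬ of 0.7 = 0 (operand ≠ 0)
(((b → a) ∨ b) ∨ not a) = max(0.9, 0) = 0.9
((((b → a) ∨ b) ∨ not a) → b): 0.9 ≤ 0.9, so result = 1
(b → b): 0.9 ≤ 0.9, so result = 1
not b: Gödel ¬ of 0.9 = 0 (operand ≠ 0)
(a ∧ not b) = min(0.7, 0) = 0
((b → b) → (a ∧ not b)): 1 > 0, so result = 0
not ((b → b) → (a ∧ not b)): Gödel ¬ of 0 = 1 (operand is 0)
(((((b → a) ∨ b) ∨ not a) → b) → not ((b → b) → (a ∧ not b))): 1 ≤ 1, so result = 1
(b → b): 0.9 ≤ 0.9, so result = 1
not b: Gödel ¬ of 0.9 = 0 (operand ≠ 0)
(a ∧ not b) = min(0.7, 0) = 0
((b → b) → (a ∧ not b)): 1 > 0, so result = 0
not ((b → b) → (a ∧ not b)): Gödel ¬ of 0 = 1 (operand is 0)
(b → a): 0.9 > 0.7, so result = 0.7
((b → a) ∨ b) = max(0.7, 0.9) = 0.9
not a: Gödel ¬ of 0.7 = 0 (operand ≠ 0)
(((b → a) ∨ b) ∨ not a) = max(0.9, 0) = 0.9
((((b → a) ∨ b) ∨ not a) → b): 0.9 ≤ 0.9, so result = 1
(not ((b → b) → (a ∧ not b)) → ((((b → a) ∨ b) ∨ not a) → b)): 1 ≤ 1, so result = 1
((((((b → a) ∨ b) ∨ not a) → b) → not ((b → b) → (a ∧ not b))) ∨ (not ((b → b) → (a ∧ not b)) → ((((b → a) ∨ b) ∨ not a) → b))) = max(1, 1) = 1

1.00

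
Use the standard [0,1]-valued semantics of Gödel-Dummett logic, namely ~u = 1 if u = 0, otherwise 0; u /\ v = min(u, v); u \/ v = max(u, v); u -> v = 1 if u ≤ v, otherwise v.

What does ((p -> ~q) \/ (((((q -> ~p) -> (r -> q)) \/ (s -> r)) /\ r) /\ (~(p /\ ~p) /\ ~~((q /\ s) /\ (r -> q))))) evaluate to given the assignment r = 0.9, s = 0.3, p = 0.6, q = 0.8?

~q: Gödel ¬ of 0.8 = 0 (operand ≠ 0)
(p -> ~q): 0.6 > 0, so result = 0
~p: Gödel ¬ of 0.6 = 0 (operand ≠ 0)
(q -> ~p): 0.8 > 0, so result = 0
(r -> q): 0.9 > 0.8, so result = 0.8
((q -> ~p) -> (r -> q)): 0 ≤ 0.8, so result = 1
(s -> r): 0.3 ≤ 0.9, so result = 1
(((q -> ~p) -> (r -> q)) \/ (s -> r)) = max(1, 1) = 1
((((q -> ~p) -> (r -> q)) \/ (s -> r)) /\ r) = min(1, 0.9) = 0.9
~p: Gödel ¬ of 0.6 = 0 (operand ≠ 0)
(p /\ ~p) = min(0.6, 0) = 0
~(p /\ ~p): Gödel ¬ of 0 = 1 (operand is 0)
(q /\ s) = min(0.8, 0.3) = 0.3
(r -> q): 0.9 > 0.8, so result = 0.8
((q /\ s) /\ (r -> q)) = min(0.3, 0.8) = 0.3
~((q /\ s) /\ (r -> q)): Gödel ¬ of 0.3 = 0 (operand ≠ 0)
~~((q /\ s) /\ (r -> q)): Gödel ¬ of 0 = 1 (operand is 0)
(~(p /\ ~p) /\ ~~((q /\ s) /\ (r -> q))) = min(1, 1) = 1
(((((q -> ~p) -> (r -> q)) \/ (s -> r)) /\ r) /\ (~(p /\ ~p) /\ ~~((q /\ s) /\ (r -> q)))) = min(0.9, 1) = 0.9
((p -> ~q) \/ (((((q -> ~p) -> (r -> q)) \/ (s -> r)) /\ r) /\ (~(p /\ ~p) /\ ~~((q /\ s) /\ (r -> q))))) = max(0, 0.9) = 0.9

0.90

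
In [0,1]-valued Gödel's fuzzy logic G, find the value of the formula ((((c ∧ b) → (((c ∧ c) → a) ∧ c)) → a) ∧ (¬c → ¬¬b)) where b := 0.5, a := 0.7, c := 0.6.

(c ∧ b) = min(0.6, 0.5) = 0.5
(c ∧ c) = min(0.6, 0.6) = 0.6
((c ∧ c) → a): 0.6 ≤ 0.7, so result = 1
(((c ∧ c) → a) ∧ c) = min(1, 0.6) = 0.6
((c ∧ b) → (((c ∧ c) → a) ∧ c)): 0.5 ≤ 0.6, so result = 1
(((c ∧ b) → (((c ∧ c) → a) ∧ c)) → a): 1 > 0.7, so result = 0.7
¬c: Gödel ¬ of 0.6 = 0 (operand ≠ 0)
¬b: Gödel ¬ of 0.5 = 0 (operand ≠ 0)
¬¬b: Gödel ¬ of 0 = 1 (operand is 0)
(¬c → ¬¬b): 0 ≤ 1, so result = 1
((((c ∧ b) → (((c ∧ c) → a) ∧ c)) → a) ∧ (¬c → ¬¬b)) = min(0.7, 1) = 0.7

0.70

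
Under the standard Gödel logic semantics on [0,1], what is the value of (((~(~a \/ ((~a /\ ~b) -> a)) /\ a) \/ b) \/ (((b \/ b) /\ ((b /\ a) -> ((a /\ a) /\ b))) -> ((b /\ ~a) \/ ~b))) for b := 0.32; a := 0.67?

~a: Gödel ¬ of 0.67 = 0 (operand ≠ 0)
~a: Gödel ¬ of 0.67 = 0 (operand ≠ 0)
~b: Gödel ¬ of 0.32 = 0 (operand ≠ 0)
(~a /\ ~b) = min(0, 0) = 0
((~a /\ ~b) -> a): 0 ≤ 0.67, so result = 1
(~a \/ ((~a /\ ~b) -> a)) = max(0, 1) = 1
~(~a \/ ((~a /\ ~b) -> a)): Gödel ¬ of 1 = 0 (operand ≠ 0)
(~(~a \/ ((~a /\ ~b) -> a)) /\ a) = min(0, 0.67) = 0
((~(~a \/ ((~a /\ ~b) -> a)) /\ a) \/ b) = max(0, 0.32) = 0.32
(b \/ b) = max(0.32, 0.32) = 0.32
(b /\ a) = min(0.32, 0.67) = 0.32
(a /\ a) = min(0.67, 0.67) = 0.67
((a /\ a) /\ b) = min(0.67, 0.32) = 0.32
((b /\ a) -> ((a /\ a) /\ b)): 0.32 ≤ 0.32, so result = 1
((b \/ b) /\ ((b /\ a) -> ((a /\ a) /\ b))) = min(0.32, 1) = 0.32
~a: Gödel ¬ of 0.67 = 0 (operand ≠ 0)
(b /\ ~a) = min(0.32, 0) = 0
~b: Gödel ¬ of 0.32 = 0 (operand ≠ 0)
((b /\ ~a) \/ ~b) = max(0, 0) = 0
(((b \/ b) /\ ((b /\ a) -> ((a /\ a) /\ b))) -> ((b /\ ~a) \/ ~b)): 0.32 > 0, so result = 0
(((~(~a \/ ((~a /\ ~b) -> a)) /\ a) \/ b) \/ (((b \/ b) /\ ((b /\ a) -> ((a /\ a) /\ b))) -> ((b /\ ~a) \/ ~b))) = max(0.32, 0) = 0.32

0.32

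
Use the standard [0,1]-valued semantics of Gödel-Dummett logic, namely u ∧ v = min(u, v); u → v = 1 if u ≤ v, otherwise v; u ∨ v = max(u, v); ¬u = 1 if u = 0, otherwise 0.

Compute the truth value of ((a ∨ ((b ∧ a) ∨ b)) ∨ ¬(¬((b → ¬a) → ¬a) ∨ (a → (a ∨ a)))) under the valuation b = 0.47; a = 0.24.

(b ∧ a) = min(0.47, 0.24) = 0.24
((b ∧ a) ∨ b) = max(0.24, 0.47) = 0.47
(a ∨ ((b ∧ a) ∨ b)) = max(0.24, 0.47) = 0.47
¬a: Gödel ¬ of 0.24 = 0 (operand ≠ 0)
(b → ¬a): 0.47 > 0, so result = 0
¬a: Gödel ¬ of 0.24 = 0 (operand ≠ 0)
((b → ¬a) → ¬a): 0 ≤ 0, so result = 1
¬((b → ¬a) → ¬a): Gödel ¬ of 1 = 0 (operand ≠ 0)
(a ∨ a) = max(0.24, 0.24) = 0.24
(a → (a ∨ a)): 0.24 ≤ 0.24, so result = 1
(¬((b → ¬a) → ¬a) ∨ (a → (a ∨ a))) = max(0, 1) = 1
¬(¬((b → ¬a) → ¬a) ∨ (a → (a ∨ a))): Gödel ¬ of 1 = 0 (operand ≠ 0)
((a ∨ ((b ∧ a) ∨ b)) ∨ ¬(¬((b → ¬a) → ¬a) ∨ (a → (a ∨ a)))) = max(0.47, 0) = 0.47

0.47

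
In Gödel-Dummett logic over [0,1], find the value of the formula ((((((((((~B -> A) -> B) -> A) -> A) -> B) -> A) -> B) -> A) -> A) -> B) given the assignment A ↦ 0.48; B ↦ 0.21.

~B: Gödel ¬ of 0.21 = 0 (operand ≠ 0)
(~B -> A): 0 ≤ 0.48, so result = 1
((~B -> A) -> B): 1 > 0.21, so result = 0.21
(((~B -> A) -> B) -> A): 0.21 ≤ 0.48, so result = 1
((((~B -> A) -> B) -> A) -> A): 1 > 0.48, so result = 0.48
(((((~B -> A) -> B) -> A) -> A) -> B): 0.48 > 0.21, so result = 0.21
((((((~B -> A) -> B) -> A) -> A) -> B) -> A): 0.21 ≤ 0.48, so result = 1
(((((((~B -> A) -> B) -> A) -> A) -> B) -> A) -> B): 1 > 0.21, so result = 0.21
((((((((~B -> A) -> B) -> A) -> A) -> B) -> A) -> B) -> A): 0.21 ≤ 0.48, so result = 1
(((((((((~B -> A) -> B) -> A) -> A) -> B) -> A) -> B) -> A) -> A): 1 > 0.48, so result = 0.48
((((((((((~B -> A) -> B) -> A) -> A) -> B) -> A) -> B) -> A) -> A) -> B): 0.48 > 0.21, so result = 0.21

0.21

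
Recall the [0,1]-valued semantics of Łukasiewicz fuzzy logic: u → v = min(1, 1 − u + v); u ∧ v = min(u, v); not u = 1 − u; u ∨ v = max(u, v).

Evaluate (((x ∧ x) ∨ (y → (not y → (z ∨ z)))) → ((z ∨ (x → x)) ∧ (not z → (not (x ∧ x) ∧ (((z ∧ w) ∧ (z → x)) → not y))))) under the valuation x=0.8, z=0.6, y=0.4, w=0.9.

0.80

(x ∧ x) = min(0.8, 0.8) = 0.8
not y: Łukasiewicz ¬ gives 1 − 0.4 = 0.6
(z ∨ z) = max(0.6, 0.6) = 0.6
(not y → (z ∨ z)): min(1, 1 − 0.6 + 0.6) = 1
(y → (not y → (z ∨ z))): min(1, 1 − 0.4 + 1) = 1
((x ∧ x) ∨ (y → (not y → (z ∨ z)))) = max(0.8, 1) = 1
(x → x): min(1, 1 − 0.8 + 0.8) = 1
(z ∨ (x → x)) = max(0.6, 1) = 1
not z: Łukasiewicz ¬ gives 1 − 0.6 = 0.4
(x ∧ x) = min(0.8, 0.8) = 0.8
not (x ∧ x): Łukasiewicz ¬ gives 1 − 0.8 = 0.2
(z ∧ w) = min(0.6, 0.9) = 0.6
(z → x): min(1, 1 − 0.6 + 0.8) = 1
((z ∧ w) ∧ (z → x)) = min(0.6, 1) = 0.6
not y: Łukasiewicz ¬ gives 1 − 0.4 = 0.6
(((z ∧ w) ∧ (z → x)) → not y): min(1, 1 − 0.6 + 0.6) = 1
(not (x ∧ x) ∧ (((z ∧ w) ∧ (z → x)) → not y)) = min(0.2, 1) = 0.2
(not z → (not (x ∧ x) ∧ (((z ∧ w) ∧ (z → x)) → not y))): min(1, 1 − 0.4 + 0.2) = 0.8
((z ∨ (x → x)) ∧ (not z → (not (x ∧ x) ∧ (((z ∧ w) ∧ (z → x)) → not y)))) = min(1, 0.8) = 0.8
(((x ∧ x) ∨ (y → (not y → (z ∨ z)))) → ((z ∨ (x → x)) ∧ (not z → (not (x ∧ x) ∧ (((z ∧ w) ∧ (z → x)) → not y))))): min(1, 1 − 1 + 0.8) = 0.8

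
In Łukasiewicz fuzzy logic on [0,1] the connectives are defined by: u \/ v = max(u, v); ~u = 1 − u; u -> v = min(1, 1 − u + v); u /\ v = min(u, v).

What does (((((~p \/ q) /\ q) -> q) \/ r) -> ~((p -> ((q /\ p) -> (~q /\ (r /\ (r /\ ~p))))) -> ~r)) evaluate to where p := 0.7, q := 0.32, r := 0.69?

0.69

~p: Łukasiewicz ¬ gives 1 − 0.7 = 0.3
(~p \/ q) = max(0.3, 0.32) = 0.32
((~p \/ q) /\ q) = min(0.32, 0.32) = 0.32
(((~p \/ q) /\ q) -> q): min(1, 1 − 0.32 + 0.32) = 1
((((~p \/ q) /\ q) -> q) \/ r) = max(1, 0.69) = 1
(q /\ p) = min(0.32, 0.7) = 0.32
~q: Łukasiewicz ¬ gives 1 − 0.32 = 0.68
~p: Łukasiewicz ¬ gives 1 − 0.7 = 0.3
(r /\ ~p) = min(0.69, 0.3) = 0.3
(r /\ (r /\ ~p)) = min(0.69, 0.3) = 0.3
(~q /\ (r /\ (r /\ ~p))) = min(0.68, 0.3) = 0.3
((q /\ p) -> (~q /\ (r /\ (r /\ ~p)))): min(1, 1 − 0.32 + 0.3) = 0.98
(p -> ((q /\ p) -> (~q /\ (r /\ (r /\ ~p))))): min(1, 1 − 0.7 + 0.98) = 1
~r: Łukasiewicz ¬ gives 1 − 0.69 = 0.31
((p -> ((q /\ p) -> (~q /\ (r /\ (r /\ ~p))))) -> ~r): min(1, 1 − 1 + 0.31) = 0.31
~((p -> ((q /\ p) -> (~q /\ (r /\ (r /\ ~p))))) -> ~r): Łukasiewicz ¬ gives 1 − 0.31 = 0.69
(((((~p \/ q) /\ q) -> q) \/ r) -> ~((p -> ((q /\ p) -> (~q /\ (r /\ (r /\ ~p))))) -> ~r)): min(1, 1 − 1 + 0.69) = 0.69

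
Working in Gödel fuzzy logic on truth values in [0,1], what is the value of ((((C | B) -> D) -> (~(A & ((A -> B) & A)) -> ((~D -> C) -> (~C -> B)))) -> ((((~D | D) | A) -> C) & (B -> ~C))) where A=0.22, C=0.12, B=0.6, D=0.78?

0.00

(C | B) = max(0.12, 0.6) = 0.6
((C | B) -> D): 0.6 ≤ 0.78, so result = 1
(A -> B): 0.22 ≤ 0.6, so result = 1
((A -> B) & A) = min(1, 0.22) = 0.22
(A & ((A -> B) & A)) = min(0.22, 0.22) = 0.22
~(A & ((A -> B) & A)): Gödel ¬ of 0.22 = 0 (operand ≠ 0)
~D: Gödel ¬ of 0.78 = 0 (operand ≠ 0)
(~D -> C): 0 ≤ 0.12, so result = 1
~C: Gödel ¬ of 0.12 = 0 (operand ≠ 0)
(~C -> B): 0 ≤ 0.6, so result = 1
((~D -> C) -> (~C -> B)): 1 ≤ 1, so result = 1
(~(A & ((A -> B) & A)) -> ((~D -> C) -> (~C -> B))): 0 ≤ 1, so result = 1
(((C | B) -> D) -> (~(A & ((A -> B) & A)) -> ((~D -> C) -> (~C -> B)))): 1 ≤ 1, so result = 1
~D: Gödel ¬ of 0.78 = 0 (operand ≠ 0)
(~D | D) = max(0, 0.78) = 0.78
((~D | D) | A) = max(0.78, 0.22) = 0.78
(((~D | D) | A) -> C): 0.78 > 0.12, so result = 0.12
~C: Gödel ¬ of 0.12 = 0 (operand ≠ 0)
(B -> ~C): 0.6 > 0, so result = 0
((((~D | D) | A) -> C) & (B -> ~C)) = min(0.12, 0) = 0
((((C | B) -> D) -> (~(A & ((A -> B) & A)) -> ((~D -> C) -> (~C -> B)))) -> ((((~D | D) | A) -> C) & (B -> ~C))): 1 > 0, so result = 0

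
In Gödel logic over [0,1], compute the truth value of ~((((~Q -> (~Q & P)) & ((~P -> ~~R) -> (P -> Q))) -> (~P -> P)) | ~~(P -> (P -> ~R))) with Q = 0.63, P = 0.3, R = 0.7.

0.00

~Q: Gödel ¬ of 0.63 = 0 (operand ≠ 0)
~Q: Gödel ¬ of 0.63 = 0 (operand ≠ 0)
(~Q & P) = min(0, 0.3) = 0
(~Q -> (~Q & P)): 0 ≤ 0, so result = 1
~P: Gödel ¬ of 0.3 = 0 (operand ≠ 0)
~R: Gödel ¬ of 0.7 = 0 (operand ≠ 0)
~~R: Gödel ¬ of 0 = 1 (operand is 0)
(~P -> ~~R): 0 ≤ 1, so result = 1
(P -> Q): 0.3 ≤ 0.63, so result = 1
((~P -> ~~R) -> (P -> Q)): 1 ≤ 1, so result = 1
((~Q -> (~Q & P)) & ((~P -> ~~R) -> (P -> Q))) = min(1, 1) = 1
~P: Gödel ¬ of 0.3 = 0 (operand ≠ 0)
(~P -> P): 0 ≤ 0.3, so result = 1
(((~Q -> (~Q & P)) & ((~P -> ~~R) -> (P -> Q))) -> (~P -> P)): 1 ≤ 1, so result = 1
~R: Gödel ¬ of 0.7 = 0 (operand ≠ 0)
(P -> ~R): 0.3 > 0, so result = 0
(P -> (P -> ~R)): 0.3 > 0, so result = 0
~(P -> (P -> ~R)): Gödel ¬ of 0 = 1 (operand is 0)
~~(P -> (P -> ~R)): Gödel ¬ of 1 = 0 (operand ≠ 0)
((((~Q -> (~Q & P)) & ((~P -> ~~R) -> (P -> Q))) -> (~P -> P)) | ~~(P -> (P -> ~R))) = max(1, 0) = 1
~((((~Q -> (~Q & P)) & ((~P -> ~~R) -> (P -> Q))) -> (~P -> P)) | ~~(P -> (P -> ~R))): Gödel ¬ of 1 = 0 (operand ≠ 0)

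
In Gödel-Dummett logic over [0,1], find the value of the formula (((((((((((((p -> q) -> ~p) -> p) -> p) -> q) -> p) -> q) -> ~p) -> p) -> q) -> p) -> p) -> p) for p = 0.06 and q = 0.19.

0.06

(p -> q): 0.06 ≤ 0.19, so result = 1
~p: Gödel ¬ of 0.06 = 0 (operand ≠ 0)
((p -> q) -> ~p): 1 > 0, so result = 0
(((p -> q) -> ~p) -> p): 0 ≤ 0.06, so result = 1
((((p -> q) -> ~p) -> p) -> p): 1 > 0.06, so result = 0.06
(((((p -> q) -> ~p) -> p) -> p) -> q): 0.06 ≤ 0.19, so result = 1
((((((p -> q) -> ~p) -> p) -> p) -> q) -> p): 1 > 0.06, so result = 0.06
(((((((p -> q) -> ~p) -> p) -> p) -> q) -> p) -> q): 0.06 ≤ 0.19, so result = 1
~p: Gödel ¬ of 0.06 = 0 (operand ≠ 0)
((((((((p -> q) -> ~p) -> p) -> p) -> q) -> p) -> q) -> ~p): 1 > 0, so result = 0
(((((((((p -> q) -> ~p) -> p) -> p) -> q) -> p) -> q) -> ~p) -> p): 0 ≤ 0.06, so result = 1
((((((((((p -> q) -> ~p) -> p) -> p) -> q) -> p) -> q) -> ~p) -> p) -> q): 1 > 0.19, so result = 0.19
(((((((((((p -> q) -> ~p) -> p) -> p) -> q) -> p) -> q) -> ~p) -> p) -> q) -> p): 0.19 > 0.06, so result = 0.06
((((((((((((p -> q) -> ~p) -> p) -> p) -> q) -> p) -> q) -> ~p) -> p) -> q) -> p) -> p): 0.06 ≤ 0.06, so result = 1
(((((((((((((p -> q) -> ~p) -> p) -> p) -> q) -> p) -> q) -> ~p) -> p) -> q) -> p) -> p) -> p): 1 > 0.06, so result = 0.06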